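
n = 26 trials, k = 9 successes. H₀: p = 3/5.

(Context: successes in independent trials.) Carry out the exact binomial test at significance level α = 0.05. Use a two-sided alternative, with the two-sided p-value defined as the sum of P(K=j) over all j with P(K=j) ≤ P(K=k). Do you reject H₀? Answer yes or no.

reject H₀: yes

Exact binomial: n=26, k=9, p₀=3/5=0.6000
P(X=j) = C(n,j)·p₀^j·(1−p₀)^(n−j); p = Σ P(X=j) over j with P(X=j) ≤ P(X=9)
p-value (two-sided) = 0.01449
At α=0.05: p < α → reject H₀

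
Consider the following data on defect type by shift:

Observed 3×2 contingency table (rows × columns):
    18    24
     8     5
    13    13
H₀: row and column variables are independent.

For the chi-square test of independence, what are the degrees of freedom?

degrees of freedom = 2

df = (r−1)(c−1) = (3−1)·(2−1) = 2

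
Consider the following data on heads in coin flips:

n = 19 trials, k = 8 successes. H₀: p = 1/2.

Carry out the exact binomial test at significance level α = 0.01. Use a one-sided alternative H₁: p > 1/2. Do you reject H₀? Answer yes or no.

Exact binomial: n=19, k=8, p₀=1/2=0.5000
P(X≥8) from Σ C(n,i)·p₀^i·(1−p₀)^(n−i)
p-value (one-sided, H₁ greater) = 0.82036
At α=0.01: p ≥ α → fail to reject H₀

reject H₀: no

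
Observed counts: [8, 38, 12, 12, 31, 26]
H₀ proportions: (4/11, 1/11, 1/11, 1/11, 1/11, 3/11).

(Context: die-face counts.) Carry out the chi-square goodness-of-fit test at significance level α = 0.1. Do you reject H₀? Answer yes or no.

reject H₀: yes

n = 127; E_i = n·p_i = [46.18, 11.55, 11.55, 11.55, 11.55, 34.64]
χ² = (8−46.18)²/46.18 + (38−11.55)²/11.55 + (12−11.55)²/11.55 + (12−11.55)²/11.55 + (31−11.55)²/11.55 + (26−34.64)²/34.64 = 127.1549
df = 5
p-value (upper-tail) = 0.00000
At α=0.1: p < α → reject H₀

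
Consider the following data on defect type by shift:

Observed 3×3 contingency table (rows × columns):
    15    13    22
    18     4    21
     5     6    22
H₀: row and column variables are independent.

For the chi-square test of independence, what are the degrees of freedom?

degrees of freedom = 4

df = (r−1)(c−1) = (3−1)·(3−1) = 4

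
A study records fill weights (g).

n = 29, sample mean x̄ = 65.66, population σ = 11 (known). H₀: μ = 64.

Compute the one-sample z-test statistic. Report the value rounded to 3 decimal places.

test statistic = 0.813

SE = σ/√n = 11/√29 = 2.0426
z = (x̄−μ₀)/SE = (65.66−64)/2.0426 = 0.8127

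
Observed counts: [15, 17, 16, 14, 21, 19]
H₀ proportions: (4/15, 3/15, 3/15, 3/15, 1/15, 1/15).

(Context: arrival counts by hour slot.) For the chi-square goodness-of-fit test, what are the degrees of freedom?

degrees of freedom = 5

df = k − 1 = 6 − 1 = 5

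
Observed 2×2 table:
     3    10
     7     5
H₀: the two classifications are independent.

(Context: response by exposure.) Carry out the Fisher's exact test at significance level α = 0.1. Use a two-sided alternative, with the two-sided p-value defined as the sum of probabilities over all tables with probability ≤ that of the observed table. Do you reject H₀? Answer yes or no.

Margins: r₁=13, r₂=12, c₁=10, c₂=15, n=25
p_obs = C(13,3)·C(12,7)/C(25,10); sum pmf over tables with pmf ≤ p_obs
p-value (two-sided) = 0.11070
At α=0.1: p ≥ α → fail to reject H₀

reject H₀: no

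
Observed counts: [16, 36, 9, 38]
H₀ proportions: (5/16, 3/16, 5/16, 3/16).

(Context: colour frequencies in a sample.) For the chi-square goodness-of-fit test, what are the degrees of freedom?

degrees of freedom = 3

df = k − 1 = 4 − 1 = 3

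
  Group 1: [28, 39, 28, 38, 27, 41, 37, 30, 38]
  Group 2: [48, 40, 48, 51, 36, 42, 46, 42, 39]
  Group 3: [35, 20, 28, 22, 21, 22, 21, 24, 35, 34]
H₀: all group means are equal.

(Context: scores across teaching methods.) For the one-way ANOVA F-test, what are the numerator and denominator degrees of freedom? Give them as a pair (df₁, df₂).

degrees of freedom = [2, 25]

k = 3 groups, N = 28 total
df = (k−1, N−k) = (3−1, 28−3) = (2, 25)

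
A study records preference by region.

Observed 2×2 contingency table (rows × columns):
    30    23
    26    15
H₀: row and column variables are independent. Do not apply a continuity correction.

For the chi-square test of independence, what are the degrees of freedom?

df = (r−1)(c−1) = (2−1)·(2−1) = 1

degrees of freedom = 1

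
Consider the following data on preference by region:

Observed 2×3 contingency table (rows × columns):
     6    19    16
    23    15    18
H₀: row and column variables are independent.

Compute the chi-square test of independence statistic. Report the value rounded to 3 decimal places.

test statistic = 8.436

Row totals [41, 56], col totals [29, 34, 34], n=97
χ² = (6−12.26)²/12.26 + (19−14.37)²/14.37 + (16−14.37)²/14.37 + (23−16.74)²/16.74 + (15−19.63)²/19.63 + (18−19.63)²/19.63 = 8.4359
df = 2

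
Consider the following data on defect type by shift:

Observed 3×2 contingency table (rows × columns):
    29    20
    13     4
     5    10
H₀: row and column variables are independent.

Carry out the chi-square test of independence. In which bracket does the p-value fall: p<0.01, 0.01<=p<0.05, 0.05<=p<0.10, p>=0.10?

Row totals [49, 17, 15], col totals [47, 34], n=81
χ² = (29−28.43)²/28.43 + (20−20.57)²/20.57 + (13−9.86)²/9.86 + (4−7.14)²/7.14 + (5−8.70)²/8.70 + (10−6.30)²/6.30 = 6.1566
df = 2
p-value (upper-tail) = 0.04604
→ bracket: 0.01<=p<0.05

p-value bracket: 0.01<=p<0.05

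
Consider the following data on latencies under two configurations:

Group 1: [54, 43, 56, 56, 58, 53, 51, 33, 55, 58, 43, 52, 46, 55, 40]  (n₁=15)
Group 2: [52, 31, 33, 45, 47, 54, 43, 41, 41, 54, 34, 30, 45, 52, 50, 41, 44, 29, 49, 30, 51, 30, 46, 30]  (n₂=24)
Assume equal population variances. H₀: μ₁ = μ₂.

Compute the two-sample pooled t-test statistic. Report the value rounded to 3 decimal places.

test statistic = 3.098

x̄₁=50.200, s₁=7.476, n₁=15
x̄₂=41.750, s₂=8.744, n₂=24
s_p² = [14·7.476² + 23·8.744²]/37 = 68.6730
SE = √(s_p²·(1/15+1/24)) = 2.7276
t = (50.200−41.750)/2.7276 = 3.0980
df = 37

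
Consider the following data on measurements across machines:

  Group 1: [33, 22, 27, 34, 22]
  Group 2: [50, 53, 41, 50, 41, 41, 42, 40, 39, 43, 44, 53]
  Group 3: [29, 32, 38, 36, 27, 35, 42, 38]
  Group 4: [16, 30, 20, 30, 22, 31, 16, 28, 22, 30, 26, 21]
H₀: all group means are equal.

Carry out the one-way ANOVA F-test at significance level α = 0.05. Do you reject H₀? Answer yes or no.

Group means [27.60, 44.75, 34.62, 24.33], grand mean 33.622
SSB = Σnᵢ(x̄ᵢ−x̄)² = 2710.711; SSW = ΣΣ(x−x̄ᵢ)² = 945.992
MSB = 2710.711/3 = 903.5703; MSW = 945.992/33 = 28.6664
F = MSB/MSW = 31.5202
df = (3, 33)
p-value (upper-tail) = 0.00000
At α=0.05: p < α → reject H₀

reject H₀: yes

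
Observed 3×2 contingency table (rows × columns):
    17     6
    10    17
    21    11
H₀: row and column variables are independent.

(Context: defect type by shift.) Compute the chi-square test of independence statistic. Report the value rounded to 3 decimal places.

Row totals [23, 27, 32], col totals [48, 34], n=82
χ² = (17−13.46)²/13.46 + (6−9.54)²/9.54 + (10−15.80)²/15.80 + (17−11.20)²/11.20 + (21−18.73)²/18.73 + (11−13.27)²/13.27 = 8.0449
df = 2

test statistic = 8.045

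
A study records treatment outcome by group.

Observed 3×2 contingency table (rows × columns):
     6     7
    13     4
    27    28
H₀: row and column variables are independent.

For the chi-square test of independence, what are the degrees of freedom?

degrees of freedom = 2

df = (r−1)(c−1) = (3−1)·(2−1) = 2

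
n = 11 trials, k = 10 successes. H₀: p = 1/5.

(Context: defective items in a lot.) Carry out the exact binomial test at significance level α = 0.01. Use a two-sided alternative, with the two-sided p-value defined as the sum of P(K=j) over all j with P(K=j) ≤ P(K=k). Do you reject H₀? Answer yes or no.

Exact binomial: n=11, k=10, p₀=1/5=0.2000
P(X=j) = C(n,j)·p₀^j·(1−p₀)^(n−j); p = Σ P(X=j) over j with P(X=j) ≤ P(X=10)
p-value (two-sided) = 0.00000
At α=0.01: p < α → reject H₀

reject H₀: yes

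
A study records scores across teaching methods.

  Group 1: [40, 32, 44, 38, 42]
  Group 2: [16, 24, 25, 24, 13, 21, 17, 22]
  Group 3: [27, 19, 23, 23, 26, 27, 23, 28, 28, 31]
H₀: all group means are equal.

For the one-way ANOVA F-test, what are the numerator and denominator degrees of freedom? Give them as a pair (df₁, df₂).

k = 3 groups, N = 23 total
df = (k−1, N−k) = (3−1, 23−3) = (2, 20)

degrees of freedom = [2, 20]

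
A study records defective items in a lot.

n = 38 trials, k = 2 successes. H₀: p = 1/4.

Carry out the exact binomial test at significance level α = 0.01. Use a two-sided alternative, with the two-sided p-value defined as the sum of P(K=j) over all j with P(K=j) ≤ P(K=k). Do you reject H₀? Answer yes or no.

Exact binomial: n=38, k=2, p₀=1/4=0.2500
P(X=j) = C(n,j)·p₀^j·(1−p₀)^(n−j); p = Σ P(X=j) over j with P(X=j) ≤ P(X=2)
p-value (two-sided) = 0.00242
At α=0.01: p < α → reject H₀

reject H₀: yes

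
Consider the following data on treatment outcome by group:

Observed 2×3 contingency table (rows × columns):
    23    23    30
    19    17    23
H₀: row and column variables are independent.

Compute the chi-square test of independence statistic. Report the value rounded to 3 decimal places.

test statistic = 0.066

Row totals [76, 59], col totals [42, 40, 53], n=135
χ² = (23−23.64)²/23.64 + (23−22.52)²/22.52 + (30−29.84)²/29.84 + (19−18.36)²/18.36 + (17−17.48)²/17.48 + (23−23.16)²/23.16 = 0.0658
df = 2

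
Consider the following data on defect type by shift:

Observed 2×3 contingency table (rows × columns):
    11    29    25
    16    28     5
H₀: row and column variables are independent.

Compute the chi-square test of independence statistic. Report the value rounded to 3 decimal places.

Row totals [65, 49], col totals [27, 57, 30], n=114
χ² = (11−15.39)²/15.39 + (29−32.50)²/32.50 + (25−17.11)²/17.11 + (16−11.61)²/11.61 + (28−24.50)²/24.50 + (5−12.89)²/12.89 = 12.2729
df = 2

test statistic = 12.273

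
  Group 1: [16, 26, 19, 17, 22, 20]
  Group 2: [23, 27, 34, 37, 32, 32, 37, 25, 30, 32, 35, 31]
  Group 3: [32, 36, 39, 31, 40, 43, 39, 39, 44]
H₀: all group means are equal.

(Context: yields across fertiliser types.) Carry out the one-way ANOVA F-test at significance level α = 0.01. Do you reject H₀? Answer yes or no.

reject H₀: yes

Group means [20.00, 31.25, 38.11], grand mean 31.037
SSB = Σnᵢ(x̄ᵢ−x̄)² = 1181.824; SSW = ΣΣ(x−x̄ᵢ)² = 439.139
MSB = 1181.824/2 = 590.9120; MSW = 439.139/24 = 18.2975
F = MSB/MSW = 32.2948
df = (2, 24)
p-value (upper-tail) = 0.00000
At α=0.01: p < α → reject H₀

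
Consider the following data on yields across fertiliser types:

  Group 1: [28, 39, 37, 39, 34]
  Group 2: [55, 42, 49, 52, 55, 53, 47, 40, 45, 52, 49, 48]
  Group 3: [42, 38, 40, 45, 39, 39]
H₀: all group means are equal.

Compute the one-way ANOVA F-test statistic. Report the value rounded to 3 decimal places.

Group means [35.40, 48.92, 40.50], grand mean 43.783
SSB = Σnᵢ(x̄ᵢ−x̄)² = 732.296; SSW = ΣΣ(x−x̄ᵢ)² = 375.617
MSB = 732.296/2 = 366.1482; MSW = 375.617/20 = 18.7808
F = MSB/MSW = 19.4958
df = (2, 20)

test statistic = 19.496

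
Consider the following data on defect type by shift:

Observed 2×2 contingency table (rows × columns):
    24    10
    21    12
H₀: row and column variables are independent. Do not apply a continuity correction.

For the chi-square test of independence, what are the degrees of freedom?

degrees of freedom = 1

df = (r−1)(c−1) = (2−1)·(2−1) = 1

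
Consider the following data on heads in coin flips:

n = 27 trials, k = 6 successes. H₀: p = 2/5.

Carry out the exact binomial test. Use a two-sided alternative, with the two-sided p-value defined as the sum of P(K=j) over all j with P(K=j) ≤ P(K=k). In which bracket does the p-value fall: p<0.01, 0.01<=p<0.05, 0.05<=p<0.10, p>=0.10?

p-value bracket: 0.05<=p<0.10

Exact binomial: n=27, k=6, p₀=2/5=0.4000
P(X=j) = C(n,j)·p₀^j·(1−p₀)^(n−j); p = Σ P(X=j) over j with P(X=j) ≤ P(X=6)
p-value (two-sided) = 0.07579
→ bracket: 0.05<=p<0.10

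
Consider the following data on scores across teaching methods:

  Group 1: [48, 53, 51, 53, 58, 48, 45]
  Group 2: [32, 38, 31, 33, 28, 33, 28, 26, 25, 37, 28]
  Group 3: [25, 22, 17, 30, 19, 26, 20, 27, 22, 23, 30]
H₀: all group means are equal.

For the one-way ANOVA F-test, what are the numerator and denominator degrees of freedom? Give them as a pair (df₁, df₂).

k = 3 groups, N = 29 total
df = (k−1, N−k) = (3−1, 29−3) = (2, 26)

degrees of freedom = [2, 26]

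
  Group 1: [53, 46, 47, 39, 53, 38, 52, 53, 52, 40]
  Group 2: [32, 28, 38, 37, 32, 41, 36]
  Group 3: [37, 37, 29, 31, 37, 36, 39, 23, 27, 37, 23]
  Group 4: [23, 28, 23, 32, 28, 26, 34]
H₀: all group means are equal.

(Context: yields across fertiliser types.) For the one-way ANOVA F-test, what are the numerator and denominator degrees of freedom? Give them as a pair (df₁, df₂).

k = 4 groups, N = 35 total
df = (k−1, N−k) = (4−1, 35−4) = (3, 31)

degrees of freedom = [3, 31]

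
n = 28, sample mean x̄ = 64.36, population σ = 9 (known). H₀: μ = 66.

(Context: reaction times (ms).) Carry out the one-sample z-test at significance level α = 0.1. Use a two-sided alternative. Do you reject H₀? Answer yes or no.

SE = σ/√n = 9/√28 = 1.7008
z = (x̄−μ₀)/SE = (64.36−66)/1.7008 = -0.9642
p-value (two-sided) = 0.33493
At α=0.1: p ≥ α → fail to reject H₀

reject H₀: no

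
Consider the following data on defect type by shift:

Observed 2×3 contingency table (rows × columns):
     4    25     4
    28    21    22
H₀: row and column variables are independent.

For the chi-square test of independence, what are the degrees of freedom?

df = (r−1)(c−1) = (2−1)·(3−1) = 2

degrees of freedom = 2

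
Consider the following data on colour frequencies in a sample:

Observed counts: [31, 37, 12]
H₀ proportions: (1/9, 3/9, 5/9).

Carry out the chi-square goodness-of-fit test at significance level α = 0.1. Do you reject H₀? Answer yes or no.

n = 80; E_i = n·p_i = [8.89, 26.67, 44.44]
χ² = (31−8.89)²/8.89 + (37−26.67)²/26.67 + (12−44.44)²/44.44 = 82.6900
df = 2
p-value (upper-tail) = 0.00000
At α=0.1: p < α → reject H₀

reject H₀: yes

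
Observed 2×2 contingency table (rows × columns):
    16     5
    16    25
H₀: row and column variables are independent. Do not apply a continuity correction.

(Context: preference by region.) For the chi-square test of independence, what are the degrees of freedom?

df = (r−1)(c−1) = (2−1)·(2−1) = 1

degrees of freedom = 1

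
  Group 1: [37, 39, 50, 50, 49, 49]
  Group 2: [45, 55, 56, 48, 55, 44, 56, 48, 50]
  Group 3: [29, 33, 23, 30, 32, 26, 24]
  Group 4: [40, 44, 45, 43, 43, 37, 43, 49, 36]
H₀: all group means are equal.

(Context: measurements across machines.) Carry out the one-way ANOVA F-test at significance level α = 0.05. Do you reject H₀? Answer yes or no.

reject H₀: yes

Group means [45.67, 50.78, 28.14, 42.22], grand mean 42.194
SSB = Σnᵢ(x̄ᵢ−x̄)² = 2117.537; SSW = ΣΣ(x−x̄ᵢ)² = 585.302
MSB = 2117.537/3 = 705.8457; MSW = 585.302/27 = 21.6778
F = MSB/MSW = 32.5607
df = (3, 27)
p-value (upper-tail) = 0.00000
At α=0.05: p < α → reject H₀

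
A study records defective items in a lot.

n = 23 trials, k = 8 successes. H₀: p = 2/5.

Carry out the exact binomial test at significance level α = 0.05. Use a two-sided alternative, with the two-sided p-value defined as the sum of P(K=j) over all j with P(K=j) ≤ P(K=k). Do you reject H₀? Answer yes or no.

reject H₀: no

Exact binomial: n=23, k=8, p₀=2/5=0.4000
P(X=j) = C(n,j)·p₀^j·(1−p₀)^(n−j); p = Σ P(X=j) over j with P(X=j) ≤ P(X=8)
p-value (two-sided) = 0.67545
At α=0.05: p ≥ α → fail to reject H₀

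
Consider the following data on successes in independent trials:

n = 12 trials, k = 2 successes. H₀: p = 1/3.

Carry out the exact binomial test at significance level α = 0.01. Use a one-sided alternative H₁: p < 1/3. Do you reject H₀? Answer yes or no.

Exact binomial: n=12, k=2, p₀=1/3=0.3333
P(X≤2) from Σ C(n,i)·p₀^i·(1−p₀)^(n−i)
p-value (one-sided, H₁ less) = 0.18112
At α=0.01: p ≥ α → fail to reject H₀

reject H₀: no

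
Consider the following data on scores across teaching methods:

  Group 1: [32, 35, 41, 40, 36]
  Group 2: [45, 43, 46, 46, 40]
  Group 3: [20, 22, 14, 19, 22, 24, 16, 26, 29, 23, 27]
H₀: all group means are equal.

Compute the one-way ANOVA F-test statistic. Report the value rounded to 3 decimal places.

Group means [36.80, 44.00, 22.00], grand mean 30.762
SSB = Σnᵢ(x̄ᵢ−x̄)² = 1903.010; SSW = ΣΣ(x−x̄ᵢ)² = 288.800
MSB = 1903.010/2 = 951.5048; MSW = 288.800/18 = 16.0444
F = MSB/MSW = 59.3043
df = (2, 18)

test statistic = 59.304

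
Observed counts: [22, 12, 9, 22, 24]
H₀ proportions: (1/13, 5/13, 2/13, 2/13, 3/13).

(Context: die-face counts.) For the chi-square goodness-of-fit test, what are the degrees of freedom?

df = k − 1 = 5 − 1 = 4

degrees of freedom = 4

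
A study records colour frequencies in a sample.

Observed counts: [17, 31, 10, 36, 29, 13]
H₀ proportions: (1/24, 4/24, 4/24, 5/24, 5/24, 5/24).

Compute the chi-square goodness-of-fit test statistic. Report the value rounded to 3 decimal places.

n = 136; E_i = n·p_i = [5.67, 22.67, 22.67, 28.33, 28.33, 28.33]
χ² = (17−5.67)²/5.67 + (31−22.67)²/22.67 + (10−22.67)²/22.67 + (36−28.33)²/28.33 + (29−28.33)²/28.33 + (13−28.33)²/28.33 = 43.1971
df = 5

test statistic = 43.197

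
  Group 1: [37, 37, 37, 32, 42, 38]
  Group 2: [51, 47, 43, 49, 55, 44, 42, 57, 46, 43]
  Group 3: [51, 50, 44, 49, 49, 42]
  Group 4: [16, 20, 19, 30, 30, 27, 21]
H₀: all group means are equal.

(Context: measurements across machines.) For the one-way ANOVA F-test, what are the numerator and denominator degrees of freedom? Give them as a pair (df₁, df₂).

k = 4 groups, N = 29 total
df = (k−1, N−k) = (4−1, 29−4) = (3, 25)

degrees of freedom = [3, 25]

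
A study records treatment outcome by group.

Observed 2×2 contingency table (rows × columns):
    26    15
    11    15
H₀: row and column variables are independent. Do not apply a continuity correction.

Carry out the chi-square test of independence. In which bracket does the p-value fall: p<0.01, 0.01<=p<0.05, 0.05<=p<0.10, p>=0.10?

Row totals [41, 26], col totals [37, 30], n=67
χ² = (26−22.64)²/22.64 + (15−18.36)²/18.36 + (11−14.36)²/14.36 + (15−11.64)²/11.64 = 2.8666
df = 1
p-value (upper-tail) = 0.09044
→ bracket: 0.05<=p<0.10

p-value bracket: 0.05<=p<0.10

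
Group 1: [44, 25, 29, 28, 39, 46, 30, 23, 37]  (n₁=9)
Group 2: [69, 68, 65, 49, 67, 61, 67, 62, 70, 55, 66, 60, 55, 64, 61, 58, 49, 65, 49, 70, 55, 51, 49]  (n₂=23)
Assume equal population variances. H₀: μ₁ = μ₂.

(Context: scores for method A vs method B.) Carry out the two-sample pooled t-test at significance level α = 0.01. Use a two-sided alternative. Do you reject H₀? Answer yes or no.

x̄₁=33.444, s₁=8.323, n₁=9
x̄₂=60.217, s₂=7.367, n₂=23
s_p² = [8·8.323² + 22·7.367²]/30 = 58.2712
SE = √(s_p²·(1/9+1/23)) = 3.0014
t = (33.444−60.217)/3.0014 = -8.9203
df = 30
p-value (two-sided) = 0.00000
At α=0.01: p < α → reject H₀

reject H₀: yes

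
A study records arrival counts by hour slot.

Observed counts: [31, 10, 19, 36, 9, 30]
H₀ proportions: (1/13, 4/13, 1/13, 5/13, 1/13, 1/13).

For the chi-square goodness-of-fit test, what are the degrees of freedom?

df = k − 1 = 6 − 1 = 5

degrees of freedom = 5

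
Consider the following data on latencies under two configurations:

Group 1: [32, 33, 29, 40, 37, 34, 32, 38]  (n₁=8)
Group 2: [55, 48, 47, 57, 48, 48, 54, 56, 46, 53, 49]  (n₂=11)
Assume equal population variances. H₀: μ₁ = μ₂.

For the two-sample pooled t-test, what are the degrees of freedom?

df = n₁ + n₂ − 2 = 8 + 11 − 2 = 17

degrees of freedom = 17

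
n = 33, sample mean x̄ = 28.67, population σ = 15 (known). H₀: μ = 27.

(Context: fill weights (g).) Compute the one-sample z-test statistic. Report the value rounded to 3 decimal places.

SE = σ/√n = 15/√33 = 2.6112
z = (x̄−μ₀)/SE = (28.67−27)/2.6112 = 0.6396

test statistic = 0.640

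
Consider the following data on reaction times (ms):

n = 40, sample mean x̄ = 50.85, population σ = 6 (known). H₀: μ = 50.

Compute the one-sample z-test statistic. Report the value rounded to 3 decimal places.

SE = σ/√n = 6/√40 = 0.9487
z = (x̄−μ₀)/SE = (50.85−50)/0.9487 = 0.8960

test statistic = 0.896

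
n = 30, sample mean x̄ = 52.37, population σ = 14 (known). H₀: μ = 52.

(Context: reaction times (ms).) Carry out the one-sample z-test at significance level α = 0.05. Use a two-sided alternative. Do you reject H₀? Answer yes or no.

SE = σ/√n = 14/√30 = 2.5560
z = (x̄−μ₀)/SE = (52.37−52)/2.5560 = 0.1448
p-value (two-sided) = 0.88490
At α=0.05: p ≥ α → fail to reject H₀

reject H₀: no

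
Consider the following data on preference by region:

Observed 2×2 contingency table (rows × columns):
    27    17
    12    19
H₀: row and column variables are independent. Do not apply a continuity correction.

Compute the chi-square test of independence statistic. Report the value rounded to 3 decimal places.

Row totals [44, 31], col totals [39, 36], n=75
χ² = (27−22.88)²/22.88 + (17−21.12)²/21.12 + (12−16.12)²/16.12 + (19−14.88)²/14.88 = 3.7394
df = 1

test statistic = 3.739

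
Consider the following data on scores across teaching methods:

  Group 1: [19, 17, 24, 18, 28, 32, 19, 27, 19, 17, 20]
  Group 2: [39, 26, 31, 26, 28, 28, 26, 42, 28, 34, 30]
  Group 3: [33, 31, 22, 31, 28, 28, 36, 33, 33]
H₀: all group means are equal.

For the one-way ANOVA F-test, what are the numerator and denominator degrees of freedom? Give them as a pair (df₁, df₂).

degrees of freedom = [2, 28]

k = 3 groups, N = 31 total
df = (k−1, N−k) = (3−1, 31−3) = (2, 28)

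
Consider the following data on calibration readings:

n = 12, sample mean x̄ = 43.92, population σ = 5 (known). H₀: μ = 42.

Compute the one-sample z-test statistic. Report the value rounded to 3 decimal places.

test statistic = 1.330

SE = σ/√n = 5/√12 = 1.4434
z = (x̄−μ₀)/SE = (43.92−42)/1.4434 = 1.3302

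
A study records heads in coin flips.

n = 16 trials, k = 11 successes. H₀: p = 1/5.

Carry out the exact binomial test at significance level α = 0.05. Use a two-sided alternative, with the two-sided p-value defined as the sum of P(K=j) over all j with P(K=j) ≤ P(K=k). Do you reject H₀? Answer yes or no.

Exact binomial: n=16, k=11, p₀=1/5=0.2000
P(X=j) = C(n,j)·p₀^j·(1−p₀)^(n−j); p = Σ P(X=j) over j with P(X=j) ≤ P(X=11)
p-value (two-sided) = 0.00003
At α=0.05: p < α → reject H₀

reject H₀: yes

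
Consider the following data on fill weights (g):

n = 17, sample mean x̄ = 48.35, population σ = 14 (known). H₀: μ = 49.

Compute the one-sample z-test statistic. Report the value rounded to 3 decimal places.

test statistic = -0.191

SE = σ/√n = 14/√17 = 3.3955
z = (x̄−μ₀)/SE = (48.35−49)/3.3955 = -0.1914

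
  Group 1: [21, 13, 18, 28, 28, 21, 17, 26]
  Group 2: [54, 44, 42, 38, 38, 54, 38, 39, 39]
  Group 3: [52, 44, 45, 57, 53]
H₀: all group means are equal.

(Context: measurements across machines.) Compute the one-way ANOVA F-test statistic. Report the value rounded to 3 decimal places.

test statistic = 43.133

Group means [21.50, 42.89, 50.20], grand mean 36.773
SSB = Σnᵢ(x̄ᵢ−x̄)² = 3104.175; SSW = ΣΣ(x−x̄ᵢ)² = 683.689
MSB = 3104.175/2 = 1552.0874; MSW = 683.689/19 = 35.9836
F = MSB/MSW = 43.1332
df = (2, 19)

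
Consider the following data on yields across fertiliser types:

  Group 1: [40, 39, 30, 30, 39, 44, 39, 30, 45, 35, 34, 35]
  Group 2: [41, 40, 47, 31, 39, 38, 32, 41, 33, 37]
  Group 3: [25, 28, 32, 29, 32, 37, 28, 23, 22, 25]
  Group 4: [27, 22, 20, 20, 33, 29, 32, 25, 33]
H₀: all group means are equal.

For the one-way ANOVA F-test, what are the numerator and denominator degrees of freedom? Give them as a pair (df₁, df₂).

k = 4 groups, N = 41 total
df = (k−1, N−k) = (4−1, 41−4) = (3, 37)

degrees of freedom = [3, 37]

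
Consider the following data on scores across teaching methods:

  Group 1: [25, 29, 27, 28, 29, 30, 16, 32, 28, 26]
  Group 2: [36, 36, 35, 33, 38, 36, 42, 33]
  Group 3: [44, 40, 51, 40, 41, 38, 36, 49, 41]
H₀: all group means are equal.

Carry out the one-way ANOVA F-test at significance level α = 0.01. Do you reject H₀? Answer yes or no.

Group means [27.00, 36.12, 42.22], grand mean 34.778
SSB = Σnᵢ(x̄ᵢ−x̄)² = 1118.236; SSW = ΣΣ(x−x̄ᵢ)² = 424.431
MSB = 1118.236/2 = 559.1181; MSW = 424.431/24 = 17.6846
F = MSB/MSW = 31.6161
df = (2, 24)
p-value (upper-tail) = 0.00000
At α=0.01: p < α → reject H₀

reject H₀: yes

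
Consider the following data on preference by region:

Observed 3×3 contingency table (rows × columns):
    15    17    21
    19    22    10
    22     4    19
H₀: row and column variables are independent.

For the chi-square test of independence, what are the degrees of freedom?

df = (r−1)(c−1) = (3−1)·(3−1) = 4

degrees of freedom = 4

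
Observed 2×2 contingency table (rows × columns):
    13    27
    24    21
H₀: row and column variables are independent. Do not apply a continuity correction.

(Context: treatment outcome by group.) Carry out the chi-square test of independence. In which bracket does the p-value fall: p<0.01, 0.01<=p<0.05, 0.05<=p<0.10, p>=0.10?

p-value bracket: 0.05<=p<0.10

Row totals [40, 45], col totals [37, 48], n=85
χ² = (13−17.41)²/17.41 + (27−22.59)²/22.59 + (24−19.59)²/19.59 + (21−25.41)²/25.41 = 3.7391
df = 1
p-value (upper-tail) = 0.05315
→ bracket: 0.05<=p<0.10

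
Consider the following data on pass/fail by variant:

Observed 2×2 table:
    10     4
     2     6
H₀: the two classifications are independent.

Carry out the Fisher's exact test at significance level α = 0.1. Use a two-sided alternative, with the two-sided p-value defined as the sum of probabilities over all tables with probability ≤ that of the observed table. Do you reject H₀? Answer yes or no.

reject H₀: yes

Margins: r₁=14, r₂=8, c₁=12, c₂=10, n=22
p_obs = C(14,10)·C(8,2)/C(22,12); sum pmf over tables with pmf ≤ p_obs
p-value (two-sided) = 0.07430
At α=0.1: p < α → reject H₀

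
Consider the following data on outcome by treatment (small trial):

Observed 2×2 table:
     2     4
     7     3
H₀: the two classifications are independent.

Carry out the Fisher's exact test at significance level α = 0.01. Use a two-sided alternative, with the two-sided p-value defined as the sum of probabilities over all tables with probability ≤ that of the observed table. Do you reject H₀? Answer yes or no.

Margins: r₁=6, r₂=10, c₁=9, c₂=7, n=16
p_obs = C(6,2)·C(10,7)/C(16,9); sum pmf over tables with pmf ≤ p_obs
p-value (two-sided) = 0.30245
At α=0.01: p ≥ α → fail to reject H₀

reject H₀: no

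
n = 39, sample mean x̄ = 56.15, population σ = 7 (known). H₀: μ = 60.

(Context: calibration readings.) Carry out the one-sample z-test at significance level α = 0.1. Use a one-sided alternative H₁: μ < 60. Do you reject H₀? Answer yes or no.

SE = σ/√n = 7/√39 = 1.1209
z = (x̄−μ₀)/SE = (56.15−60)/1.1209 = -3.4347
p-value (one-sided, H₁ less) = 0.00030
At α=0.1: p < α → reject H₀

reject H₀: yes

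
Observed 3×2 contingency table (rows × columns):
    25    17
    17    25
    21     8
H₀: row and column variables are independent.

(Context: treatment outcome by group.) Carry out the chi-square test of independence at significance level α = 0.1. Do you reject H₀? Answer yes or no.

reject H₀: yes

Row totals [42, 42, 29], col totals [63, 50], n=113
χ² = (25−23.42)²/23.42 + (17−18.58)²/18.58 + (17−23.42)²/23.42 + (25−18.58)²/18.58 + (21−16.17)²/16.17 + (8−12.83)²/12.83 = 7.4786
df = 2
p-value (upper-tail) = 0.02377
At α=0.1: p < α → reject H₀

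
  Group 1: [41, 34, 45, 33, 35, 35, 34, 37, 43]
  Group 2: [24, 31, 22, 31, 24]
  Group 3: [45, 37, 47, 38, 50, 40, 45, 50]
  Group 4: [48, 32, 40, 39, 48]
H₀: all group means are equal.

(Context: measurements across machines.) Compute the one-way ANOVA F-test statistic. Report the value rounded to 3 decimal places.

Group means [37.44, 26.40, 44.00, 41.40], grand mean 38.074
SSB = Σnᵢ(x̄ᵢ−x̄)² = 1021.230; SSW = ΣΣ(x−x̄ᵢ)² = 596.622
MSB = 1021.230/3 = 340.4099; MSW = 596.622/23 = 25.9401
F = MSB/MSW = 13.1229
df = (3, 23)

test statistic = 13.123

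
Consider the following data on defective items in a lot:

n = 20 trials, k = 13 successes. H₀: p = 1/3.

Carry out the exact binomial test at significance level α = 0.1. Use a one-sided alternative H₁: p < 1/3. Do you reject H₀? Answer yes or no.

reject H₀: no

Exact binomial: n=20, k=13, p₀=1/3=0.3333
P(X≤13) from Σ C(n,i)·p₀^i·(1−p₀)^(n−i)
p-value (one-sided, H₁ less) = 0.99912
At α=0.1: p ≥ α → fail to reject H₀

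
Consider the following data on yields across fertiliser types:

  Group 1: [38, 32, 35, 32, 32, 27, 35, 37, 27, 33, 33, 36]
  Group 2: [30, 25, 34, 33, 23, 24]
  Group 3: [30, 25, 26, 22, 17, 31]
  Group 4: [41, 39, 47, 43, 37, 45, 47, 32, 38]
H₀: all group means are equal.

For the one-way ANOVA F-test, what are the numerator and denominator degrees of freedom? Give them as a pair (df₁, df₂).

k = 4 groups, N = 33 total
df = (k−1, N−k) = (4−1, 33−4) = (3, 29)

degrees of freedom = [3, 29]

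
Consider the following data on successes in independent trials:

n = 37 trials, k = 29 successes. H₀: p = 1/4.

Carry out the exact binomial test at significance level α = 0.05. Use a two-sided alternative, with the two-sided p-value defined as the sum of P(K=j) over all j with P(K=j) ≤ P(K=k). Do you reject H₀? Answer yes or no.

reject H₀: yes

Exact binomial: n=37, k=29, p₀=1/4=0.2500
P(X=j) = C(n,j)·p₀^j·(1−p₀)^(n−j); p = Σ P(X=j) over j with P(X=j) ≤ P(X=29)
p-value (two-sided) = 0.00000
At α=0.05: p < α → reject H₀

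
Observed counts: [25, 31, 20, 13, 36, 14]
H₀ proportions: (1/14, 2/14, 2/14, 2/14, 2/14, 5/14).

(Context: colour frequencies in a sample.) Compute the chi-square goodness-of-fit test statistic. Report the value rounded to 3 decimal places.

test statistic = 70.214

n = 139; E_i = n·p_i = [9.93, 19.86, 19.86, 19.86, 19.86, 49.64]
χ² = (25−9.93)²/9.93 + (31−19.86)²/19.86 + (20−19.86)²/19.86 + (13−19.86)²/19.86 + (36−19.86)²/19.86 + (14−49.64)²/49.64 = 70.2144
df = 5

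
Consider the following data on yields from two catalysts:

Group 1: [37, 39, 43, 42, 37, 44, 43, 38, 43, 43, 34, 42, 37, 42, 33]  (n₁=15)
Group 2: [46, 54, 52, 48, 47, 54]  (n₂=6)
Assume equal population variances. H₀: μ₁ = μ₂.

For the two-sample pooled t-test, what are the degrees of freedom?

degrees of freedom = 19

df = n₁ + n₂ − 2 = 15 + 6 − 2 = 19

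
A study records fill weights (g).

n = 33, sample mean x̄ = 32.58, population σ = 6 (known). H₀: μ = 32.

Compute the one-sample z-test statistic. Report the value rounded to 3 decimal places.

SE = σ/√n = 6/√33 = 1.0445
z = (x̄−μ₀)/SE = (32.58−32)/1.0445 = 0.5553

test statistic = 0.555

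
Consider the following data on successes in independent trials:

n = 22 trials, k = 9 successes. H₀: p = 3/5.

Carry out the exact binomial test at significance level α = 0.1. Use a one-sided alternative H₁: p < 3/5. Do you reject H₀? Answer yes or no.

reject H₀: yes

Exact binomial: n=22, k=9, p₀=3/5=0.6000
P(X≤9) from Σ C(n,i)·p₀^i·(1−p₀)^(n−i)
p-value (one-sided, H₁ less) = 0.05511
At α=0.1: p < α → reject H₀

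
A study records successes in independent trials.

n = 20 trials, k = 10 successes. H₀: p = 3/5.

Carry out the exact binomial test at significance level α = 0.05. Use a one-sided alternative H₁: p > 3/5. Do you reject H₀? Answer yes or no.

reject H₀: no

Exact binomial: n=20, k=10, p₀=3/5=0.6000
P(X≥10) from Σ C(n,i)·p₀^i·(1−p₀)^(n−i)
p-value (one-sided, H₁ greater) = 0.87248
At α=0.05: p ≥ α → fail to reject H₀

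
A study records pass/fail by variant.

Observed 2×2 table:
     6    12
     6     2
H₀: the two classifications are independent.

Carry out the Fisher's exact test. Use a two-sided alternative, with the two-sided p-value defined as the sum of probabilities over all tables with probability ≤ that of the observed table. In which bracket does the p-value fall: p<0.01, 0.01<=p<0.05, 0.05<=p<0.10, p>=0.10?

Margins: r₁=18, r₂=8, c₁=12, c₂=14, n=26
p_obs = C(18,6)·C(8,6)/C(26,12); sum pmf over tables with pmf ≤ p_obs
p-value (two-sided) = 0.08952
→ bracket: 0.05<=p<0.10

p-value bracket: 0.05<=p<0.10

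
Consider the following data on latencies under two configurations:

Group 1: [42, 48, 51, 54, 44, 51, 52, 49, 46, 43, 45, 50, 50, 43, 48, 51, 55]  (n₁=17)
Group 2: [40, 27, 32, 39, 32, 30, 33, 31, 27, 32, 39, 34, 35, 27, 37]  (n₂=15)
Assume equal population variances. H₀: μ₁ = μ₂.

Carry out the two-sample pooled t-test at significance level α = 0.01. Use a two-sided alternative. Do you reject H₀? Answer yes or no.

reject H₀: yes

x̄₁=48.353, s₁=3.952, n₁=17
x̄₂=33.000, s₂=4.359, n₂=15
s_p² = [16·3.952² + 14·4.359²]/30 = 17.1961
SE = √(s_p²·(1/17+1/15)) = 1.4690
t = (48.353−33.000)/1.4690 = 10.4513
df = 30
p-value (two-sided) = 0.00000
At α=0.01: p < α → reject H₀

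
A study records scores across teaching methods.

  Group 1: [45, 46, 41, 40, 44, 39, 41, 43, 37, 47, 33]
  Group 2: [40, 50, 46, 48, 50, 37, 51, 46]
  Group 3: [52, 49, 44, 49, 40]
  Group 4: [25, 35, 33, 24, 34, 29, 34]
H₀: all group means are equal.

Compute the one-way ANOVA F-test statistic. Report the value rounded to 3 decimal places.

test statistic = 17.956

Group means [41.45, 46.00, 46.80, 30.57], grand mean 41.032
SSB = Σnᵢ(x̄ᵢ−x̄)² = 1131.726; SSW = ΣΣ(x−x̄ᵢ)² = 567.242
MSB = 1131.726/3 = 377.2421; MSW = 567.242/27 = 21.0089
F = MSB/MSW = 17.9563
df = (3, 27)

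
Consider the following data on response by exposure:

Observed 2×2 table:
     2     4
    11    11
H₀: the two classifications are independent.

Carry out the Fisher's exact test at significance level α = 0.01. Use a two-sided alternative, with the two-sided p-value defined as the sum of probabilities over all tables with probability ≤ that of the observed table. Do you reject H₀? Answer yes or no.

reject H₀: no

Margins: r₁=6, r₂=22, c₁=13, c₂=15, n=28
p_obs = C(6,2)·C(22,11)/C(28,13); sum pmf over tables with pmf ≤ p_obs
p-value (two-sided) = 0.65459
At α=0.01: p ≥ α → fail to reject H₀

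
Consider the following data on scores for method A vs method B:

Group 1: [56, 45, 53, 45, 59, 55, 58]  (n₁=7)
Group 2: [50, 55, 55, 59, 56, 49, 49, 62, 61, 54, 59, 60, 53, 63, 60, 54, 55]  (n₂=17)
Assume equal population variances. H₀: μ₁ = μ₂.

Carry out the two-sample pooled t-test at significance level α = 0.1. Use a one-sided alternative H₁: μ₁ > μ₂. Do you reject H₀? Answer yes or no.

x̄₁=53.000, s₁=5.802, n₁=7
x̄₂=56.118, s₂=4.428, n₂=17
s_p² = [6·5.802² + 16·4.428²]/22 = 23.4439
SE = √(s_p²·(1/7+1/17)) = 2.1744
t = (53.000−56.118)/2.1744 = -1.4338
df = 22
p-value (one-sided, H₁ greater) = 0.91715
At α=0.1: p ≥ α → fail to reject H₀

reject H₀: no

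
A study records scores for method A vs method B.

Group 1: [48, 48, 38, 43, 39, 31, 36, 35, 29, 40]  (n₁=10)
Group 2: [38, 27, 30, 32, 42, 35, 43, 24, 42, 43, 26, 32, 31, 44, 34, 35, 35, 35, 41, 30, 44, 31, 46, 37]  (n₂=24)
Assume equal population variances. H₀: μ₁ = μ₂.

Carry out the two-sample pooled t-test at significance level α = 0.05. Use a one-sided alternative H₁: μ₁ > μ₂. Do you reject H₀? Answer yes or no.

reject H₀: no

x̄₁=38.700, s₁=6.395, n₁=10
x̄₂=35.708, s₂=6.300, n₂=24
s_p² = [9·6.395² + 23·6.300²]/32 = 40.0331
SE = √(s_p²·(1/10+1/24)) = 2.3815
t = (38.700−35.708)/2.3815 = 1.2562
df = 32
p-value (one-sided, H₁ greater) = 0.10906
At α=0.05: p ≥ α → fail to reject H₀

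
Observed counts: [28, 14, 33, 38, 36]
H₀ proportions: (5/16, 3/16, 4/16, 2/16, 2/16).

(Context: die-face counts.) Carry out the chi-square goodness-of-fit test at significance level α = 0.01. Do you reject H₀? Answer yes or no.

reject H₀: yes

n = 149; E_i = n·p_i = [46.56, 27.94, 37.25, 18.62, 18.62]
χ² = (28−46.56)²/46.56 + (14−27.94)²/27.94 + (33−37.25)²/37.25 + (38−18.62)²/18.62 + (36−18.62)²/18.62 = 51.2022
df = 4
p-value (upper-tail) = 0.00000
At α=0.01: p < α → reject H₀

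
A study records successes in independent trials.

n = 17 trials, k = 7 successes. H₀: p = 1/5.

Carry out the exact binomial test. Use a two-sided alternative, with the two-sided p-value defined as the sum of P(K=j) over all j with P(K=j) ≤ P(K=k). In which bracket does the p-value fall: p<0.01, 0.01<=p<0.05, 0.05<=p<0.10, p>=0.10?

p-value bracket: 0.05<=p<0.10

Exact binomial: n=17, k=7, p₀=1/5=0.2000
P(X=j) = C(n,j)·p₀^j·(1−p₀)^(n−j); p = Σ P(X=j) over j with P(X=j) ≤ P(X=7)
p-value (two-sided) = 0.06018
→ bracket: 0.05<=p<0.10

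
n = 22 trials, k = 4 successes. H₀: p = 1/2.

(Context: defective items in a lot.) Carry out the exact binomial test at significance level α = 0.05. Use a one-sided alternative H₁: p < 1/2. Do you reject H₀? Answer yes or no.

Exact binomial: n=22, k=4, p₀=1/2=0.5000
P(X≤4) from Σ C(n,i)·p₀^i·(1−p₀)^(n−i)
p-value (one-sided, H₁ less) = 0.00217
At α=0.05: p < α → reject H₀

reject H₀: yes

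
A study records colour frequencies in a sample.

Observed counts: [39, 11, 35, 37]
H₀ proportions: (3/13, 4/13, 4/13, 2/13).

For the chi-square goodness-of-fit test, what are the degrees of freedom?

df = k − 1 = 4 − 1 = 3

degrees of freedom = 3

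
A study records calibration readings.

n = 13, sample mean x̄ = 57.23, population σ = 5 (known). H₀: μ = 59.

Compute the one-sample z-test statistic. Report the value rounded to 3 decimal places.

SE = σ/√n = 5/√13 = 1.3868
z = (x̄−μ₀)/SE = (57.23−59)/1.3868 = -1.2764

test statistic = -1.276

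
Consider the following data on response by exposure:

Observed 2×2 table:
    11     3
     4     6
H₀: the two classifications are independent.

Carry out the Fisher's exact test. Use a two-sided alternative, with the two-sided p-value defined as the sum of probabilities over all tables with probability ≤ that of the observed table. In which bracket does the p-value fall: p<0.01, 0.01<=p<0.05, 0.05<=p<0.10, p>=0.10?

Margins: r₁=14, r₂=10, c₁=15, c₂=9, n=24
p_obs = C(14,11)·C(10,4)/C(24,15); sum pmf over tables with pmf ≤ p_obs
p-value (two-sided) = 0.09180
→ bracket: 0.05<=p<0.10

p-value bracket: 0.05<=p<0.10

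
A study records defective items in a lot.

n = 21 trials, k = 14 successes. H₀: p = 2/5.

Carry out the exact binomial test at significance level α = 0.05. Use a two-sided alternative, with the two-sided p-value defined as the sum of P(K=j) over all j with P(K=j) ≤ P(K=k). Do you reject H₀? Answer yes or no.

reject H₀: yes

Exact binomial: n=21, k=14, p₀=2/5=0.4000
P(X=j) = C(n,j)·p₀^j·(1−p₀)^(n−j); p = Σ P(X=j) over j with P(X=j) ≤ P(X=14)
p-value (two-sided) = 0.02331
At α=0.05: p < α → reject H₀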